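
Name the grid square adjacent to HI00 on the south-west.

GH99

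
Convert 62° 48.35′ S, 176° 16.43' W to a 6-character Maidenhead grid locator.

AC17ue

Add 180° to longitude and 90° to latitude: 3.7262, 27.1942.
Field: 3.7262/20 → 0 → A, 27.1942/10 → 2 → C; chars AC.
Square: 3.7262/2 → 1, 7.1942/1 → 7; chars 17.
Subsquare: 1.7262/0.0833333 → 20 → u, 0.1942/0.0416667 → 4 → e; chars ue.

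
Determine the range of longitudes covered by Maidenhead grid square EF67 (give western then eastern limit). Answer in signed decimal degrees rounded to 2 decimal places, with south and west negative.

Field E=4, F=5: +4·20° lon, +5·10° lat → SW at lon -100°, lat -40°.
Square 6, 7: +6·2° lon, +7·1° lat → SW at lon -88°, lat -33°.
Cell spans 2° lon × 1° lat.
west -88.00, east -86.00.

-88.00, -86.00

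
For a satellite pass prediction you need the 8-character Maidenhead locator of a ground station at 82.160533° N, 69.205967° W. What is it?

FR52jd58

Add 180° to longitude and 90° to latitude: 110.79403, 172.16053.
Field: lon ⌊110.79403/20⌋ = 5 → F; lat ⌊172.16053/10⌋ = 17 → R.
Square: lon ⌊10.79403/2⌋ = 5; lat ⌊2.16053/1⌋ = 2.
Subsquare: lon ⌊0.79403/0.0833333⌋ = 9 → j; lat ⌊0.16053/0.0416667⌋ = 3 → d.
Extended square: lon ⌊0.04403/0.00833333⌋ = 5; lat ⌊0.03553/0.00416667⌋ = 8.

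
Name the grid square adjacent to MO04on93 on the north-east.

MO04pn04

Longitude extended square 9; +1 → 10, wraps to 0, carry into subsquare.
Longitude subsquare o = 14; +1 → 15 = p.
Latitude extended square 3; +1 → 4.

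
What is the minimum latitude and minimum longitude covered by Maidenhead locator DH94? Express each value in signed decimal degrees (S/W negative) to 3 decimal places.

Field D=3, H=7: +3·20° lon, +7·10° lat → SW at lon -120°, lat -20°.
Square 9, 4: +9·2° lon, +4·1° lat → SW at lon -102°, lat -16°.
latitude -16.000, longitude -102.000.

-16.000, -102.000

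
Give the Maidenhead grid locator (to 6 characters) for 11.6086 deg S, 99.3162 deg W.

Offset from 180°W / 90°S: lon 80.6838°, lat 78.3914°.
Field: lon ⌊80.6838/20⌋ = 4 → E; lat ⌊78.3914/10⌋ = 7 → H.
Square: lon ⌊0.6838/2⌋ = 0; lat ⌊8.3914/1⌋ = 8.
Subsquare: lon ⌊0.6838/0.0833333⌋ = 8 → i; lat ⌊0.3914/0.0416667⌋ = 9 → j.

EH08ij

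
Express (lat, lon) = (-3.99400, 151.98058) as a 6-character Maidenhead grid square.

Shift to the Maidenhead origin (180°W, 90°S): lon 331.9806, lat 86.0060.
Field: 331.9806/20 → 16 → Q, 86.0060/10 → 8 → I; chars QI.
Square: 11.9806/2 → 5, 6.0060/1 → 6; chars 56.
Subsquare: 1.9806/0.0833333 → 23 → x, 0.0060/0.0416667 → 0 → a; chars xa.

QI56xa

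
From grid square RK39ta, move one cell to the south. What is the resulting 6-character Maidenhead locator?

RK38tx

Latitude subsquare a = 0; −1 → -1, wraps to 23 = x, carry into square.
Latitude square 9; −1 → 8.
The longitude characters are unchanged.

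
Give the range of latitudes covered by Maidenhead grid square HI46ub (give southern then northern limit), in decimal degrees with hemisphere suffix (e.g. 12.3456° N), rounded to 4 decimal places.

3.9583° S, 3.9167° S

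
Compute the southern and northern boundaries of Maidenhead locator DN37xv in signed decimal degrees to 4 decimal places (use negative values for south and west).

Field D=3, N=13: +3·20° lon, +13·10° lat → SW at lon -120°, lat 40°.
Square 3, 7: +3·2° lon, +7·1° lat → SW at lon -114°, lat 47°.
Subsquare x=23, v=21: +23·0.0833333° lon, +21·0.0416667° lat → SW at lon -112.083°, lat 47.875°.
Cell spans 0.0833333° lon × 0.0416667° lat.
south 47.8750, north 47.9167.

47.8750, 47.9167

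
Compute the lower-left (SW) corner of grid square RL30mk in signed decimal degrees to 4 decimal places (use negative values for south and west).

Field R=17, L=11: +17·20° lon, +11·10° lat → SW at lon 160°, lat 20°.
Square 3, 0: +3·2° lon, +0·1° lat → SW at lon 166°, lat 20°.
Subsquare m=12, k=10: +12·0.0833333° lon, +10·0.0416667° lat → SW at lon 167°, lat 20.4167°.
latitude 20.4167, longitude 167.0000.

20.4167, 167.0000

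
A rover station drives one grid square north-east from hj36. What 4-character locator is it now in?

Longitude square 3; +1 → 4.
Latitude square 6; +1 → 7.

HJ47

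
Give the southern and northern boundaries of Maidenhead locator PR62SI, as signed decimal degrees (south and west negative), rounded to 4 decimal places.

82.3333, 82.3750

Field P=15, R=17: +15·20° lon, +17·10° lat → SW at lon 120°, lat 80°.
Square 6, 2: +6·2° lon, +2·1° lat → SW at lon 132°, lat 82°.
Subsquare s=18, i=8: +18·0.0833333° lon, +8·0.0416667° lat → SW at lon 133.5°, lat 82.3333°.
Cell spans 0.0833333° lon × 0.0416667° lat.
south 82.3333, north 82.3750.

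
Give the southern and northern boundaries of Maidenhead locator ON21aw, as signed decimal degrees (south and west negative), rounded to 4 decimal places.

41.9167, 41.9583

Field O=14, N=13: +14·20° lon, +13·10° lat → SW at lon 100°, lat 40°.
Square 2, 1: +2·2° lon, +1·1° lat → SW at lon 104°, lat 41°.
Subsquare a=0, w=22: +0·0.0833333° lon, +22·0.0416667° lat → SW at lon 104°, lat 41.9167°.
Cell spans 0.0833333° lon × 0.0416667° lat.
south 41.9167, north 41.9583.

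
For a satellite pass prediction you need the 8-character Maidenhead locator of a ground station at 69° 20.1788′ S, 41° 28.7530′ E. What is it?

LC00rp79

Offset from 180°W / 90°S: lon 221.47922°, lat 20.66369°.
Field (20°×10°, letters A–R): lon ⌊221.47922/20⌋ = 11 → L; lat ⌊20.66369/10⌋ = 2 → C.
Square (2°×1°, digits 0–9): lon ⌊1.47922/2⌋ = 0; lat ⌊0.66369/1⌋ = 0.
Subsquare (5′×2.5′, letters a–x): lon ⌊1.47922/0.0833333⌋ = 17 → r; lat ⌊0.66369/0.0416667⌋ = 15 → p.
Extended square (30″×15″, digits 0–9): lon ⌊0.06255/0.00833333⌋ = 7; lat ⌊0.03869/0.00416667⌋ = 9.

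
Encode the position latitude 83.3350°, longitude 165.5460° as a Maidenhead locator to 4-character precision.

Offset from 180°W / 90°S: lon 345.55°, lat 173.33°.
Field (20°×10°, letters A–R): 345.55/20 → 17 → R, 173.33/10 → 17 → R; chars RR.
Square (2°×1°, digits 0–9): 5.55/2 → 2, 3.33/1 → 3; chars 23.

RR23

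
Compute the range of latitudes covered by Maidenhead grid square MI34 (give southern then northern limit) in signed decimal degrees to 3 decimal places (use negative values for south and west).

-6.000, -5.000

Field M=12, I=8: +12·20° lon, +8·10° lat → SW at lon 60°, lat -10°.
Square 3, 4: +3·2° lon, +4·1° lat → SW at lon 66°, lat -6°.
Cell spans 2° lon × 1° lat.
south -6.000, north -5.000.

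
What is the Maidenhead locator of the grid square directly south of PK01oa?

Latitude subsquare a = 0; −1 → -1, wraps to 23 = x, carry into square.
Latitude square 1; −1 → 0.
The longitude characters are unchanged.

PK00ox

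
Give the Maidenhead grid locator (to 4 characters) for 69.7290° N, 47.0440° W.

GP69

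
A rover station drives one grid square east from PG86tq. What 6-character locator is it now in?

Longitude subsquare t = 19; +1 → 20 = u.
The latitude characters are unchanged.

PG86uq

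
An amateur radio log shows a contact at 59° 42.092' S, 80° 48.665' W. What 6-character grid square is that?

Add 180° to longitude and 90° to latitude: 99.1889, 30.2985.
Field (20°×10°, letters A–R): 99.1889/20 → 4 → E, 30.2985/10 → 3 → D; chars ED.
Square (2°×1°, digits 0–9): 19.1889/2 → 9, 0.2985/1 → 0; chars 90.
Subsquare (5′×2.5′, letters a–x): 1.1889/0.0833333 → 14 → o, 0.2985/0.0416667 → 7 → h; chars oh.

ED90oh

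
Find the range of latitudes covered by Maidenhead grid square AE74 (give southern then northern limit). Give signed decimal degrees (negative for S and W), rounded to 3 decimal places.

-46.000, -45.000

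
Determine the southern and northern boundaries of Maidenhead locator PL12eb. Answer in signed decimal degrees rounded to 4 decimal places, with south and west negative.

Field P=15, L=11: +15·20° lon, +11·10° lat → SW at lon 120°, lat 20°.
Square 1, 2: +1·2° lon, +2·1° lat → SW at lon 122°, lat 22°.
Subsquare e=4, b=1: +4·0.0833333° lon, +1·0.0416667° lat → SW at lon 122.333°, lat 22.0417°.
Cell spans 0.0833333° lon × 0.0416667° lat.
south 22.0417, north 22.0833.

22.0417, 22.0833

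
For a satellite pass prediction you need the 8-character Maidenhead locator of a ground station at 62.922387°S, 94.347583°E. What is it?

NC77eb18

Offset from 180°W / 90°S: lon 274.34758°, lat 27.07761°.
Field: lon ⌊274.34758/20⌋ = 13 → N; lat ⌊27.07761/10⌋ = 2 → C.
Square: lon ⌊14.34758/2⌋ = 7; lat ⌊7.07761/1⌋ = 7.
Subsquare: lon ⌊0.34758/0.0833333⌋ = 4 → e; lat ⌊0.07761/0.0416667⌋ = 1 → b.
Extended square: lon ⌊0.01425/0.00833333⌋ = 1; lat ⌊0.03595/0.00416667⌋ = 8.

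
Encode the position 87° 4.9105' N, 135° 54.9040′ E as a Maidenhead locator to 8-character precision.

PR77wb99

Shift to the Maidenhead origin (180°W, 90°S): lon 315.91507, lat 177.08184.
Field: 315.91507/20 → 15 → P, 177.08184/10 → 17 → R; chars PR.
Square: 15.91507/2 → 7, 7.08184/1 → 7; chars 77.
Subsquare: 1.91507/0.0833333 → 22 → w, 0.08184/0.0416667 → 1 → b; chars wb.
Extended square: 0.08173/0.00833333 → 9, 0.04017/0.00416667 → 9; chars 99.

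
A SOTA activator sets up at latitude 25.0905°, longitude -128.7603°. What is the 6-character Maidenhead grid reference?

CL55oc

Shift to the Maidenhead origin (180°W, 90°S): lon 51.2397, lat 115.0905.
Field (20°×10°, letters A–R): 51.2397/20 → 2 → C, 115.0905/10 → 11 → L; chars CL.
Square (2°×1°, digits 0–9): 11.2397/2 → 5, 5.0905/1 → 5; chars 55.
Subsquare (5′×2.5′, letters a–x): 1.2397/0.0833333 → 14 → o, 0.0905/0.0416667 → 2 → c; chars oc.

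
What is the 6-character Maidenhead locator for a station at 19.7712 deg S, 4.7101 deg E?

JH20if

Add 180° to longitude and 90° to latitude: 184.7101, 70.2288.
Field (20°×10°, letters A–R): lon ⌊184.7101/20⌋ = 9 → J; lat ⌊70.2288/10⌋ = 7 → H.
Square (2°×1°, digits 0–9): lon ⌊4.7101/2⌋ = 2; lat ⌊0.2288/1⌋ = 0.
Subsquare (5′×2.5′, letters a–x): lon ⌊0.7101/0.0833333⌋ = 8 → i; lat ⌊0.2288/0.0416667⌋ = 5 → f.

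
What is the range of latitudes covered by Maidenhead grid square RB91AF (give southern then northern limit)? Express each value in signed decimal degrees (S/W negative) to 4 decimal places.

Field R=17, B=1: +17·20° lon, +1·10° lat → SW at lon 160°, lat -80°.
Square 9, 1: +9·2° lon, +1·1° lat → SW at lon 178°, lat -79°.
Subsquare a=0, f=5: +0·0.0833333° lon, +5·0.0416667° lat → SW at lon 178°, lat -78.7917°.
Cell spans 0.0833333° lon × 0.0416667° lat.
south -78.7917, north -78.7500.

-78.7917, -78.7500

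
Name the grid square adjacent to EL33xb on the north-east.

EL43ac

Longitude subsquare x = 23; +1 → 24, wraps to 0 = a, carry into square.
Longitude square 3; +1 → 4.
Latitude subsquare b = 1; +1 → 2 = c.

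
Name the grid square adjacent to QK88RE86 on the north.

Latitude extended square 6; +1 → 7.
The longitude characters are unchanged.

QK88re87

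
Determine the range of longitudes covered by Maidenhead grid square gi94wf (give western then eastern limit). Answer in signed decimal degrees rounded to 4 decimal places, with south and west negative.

-40.1667, -40.0833

Field G=6, I=8: +6·20° lon, +8·10° lat → SW at lon -60°, lat -10°.
Square 9, 4: +9·2° lon, +4·1° lat → SW at lon -42°, lat -6°.
Subsquare w=22, f=5: +22·0.0833333° lon, +5·0.0416667° lat → SW at lon -40.1667°, lat -5.79167°.
Cell spans 0.0833333° lon × 0.0416667° lat.
west -40.1667, east -40.0833.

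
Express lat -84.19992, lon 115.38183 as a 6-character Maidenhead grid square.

Add 180° to longitude and 90° to latitude: 295.3818, 5.8001.
Field: lon ⌊295.3818/20⌋ = 14 → O; lat ⌊5.8001/10⌋ = 0 → A.
Square: lon ⌊15.3818/2⌋ = 7; lat ⌊5.8001/1⌋ = 5.
Subsquare: lon ⌊1.3818/0.0833333⌋ = 16 → q; lat ⌊0.8001/0.0416667⌋ = 19 → t.

OA75qt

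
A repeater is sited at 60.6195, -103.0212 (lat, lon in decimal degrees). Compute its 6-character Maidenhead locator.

DP80lo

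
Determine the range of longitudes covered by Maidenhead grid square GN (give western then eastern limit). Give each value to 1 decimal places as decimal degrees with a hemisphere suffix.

60.0° W, 40.0° W

Field G=6, N=13: +6·20° lon, +13·10° lat → SW at lon -60°, lat 40°.
Cell spans 20° lon × 10° lat.
west 60.0° W, east 40.0° W.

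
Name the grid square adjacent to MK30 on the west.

MK20

Longitude square 3; −1 → 2.
The latitude characters are unchanged.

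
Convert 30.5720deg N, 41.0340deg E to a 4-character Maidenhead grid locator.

LM00

Offset from 180°W / 90°S: lon 221.03°, lat 120.57°.
Field (20°×10°, letters A–R): lon ⌊221.03/20⌋ = 11 → L; lat ⌊120.57/10⌋ = 12 → M.
Square (2°×1°, digits 0–9): lon ⌊1.03/2⌋ = 0; lat ⌊0.57/1⌋ = 0.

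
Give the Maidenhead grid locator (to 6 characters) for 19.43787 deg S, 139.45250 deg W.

CH00gn

Offset from 180°W / 90°S: lon 40.5475°, lat 70.5621°.
Field: 40.5475/20 → 2 → C, 70.5621/10 → 7 → H; chars CH.
Square: 0.5475/2 → 0, 0.5621/1 → 0; chars 00.
Subsquare: 0.5475/0.0833333 → 6 → g, 0.5621/0.0416667 → 13 → n; chars gn.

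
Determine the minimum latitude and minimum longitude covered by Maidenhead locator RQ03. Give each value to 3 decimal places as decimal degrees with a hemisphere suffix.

73.000° N, 160.000° E

Field R=17, Q=16: +17·20° lon, +16·10° lat → SW at lon 160°, lat 70°.
Square 0, 3: +0·2° lon, +3·1° lat → SW at lon 160°, lat 73°.
latitude 73.000° N, longitude 160.000° E.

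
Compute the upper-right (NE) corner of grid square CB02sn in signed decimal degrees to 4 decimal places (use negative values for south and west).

Field C=2, B=1: +2·20° lon, +1·10° lat → SW at lon -140°, lat -80°.
Square 0, 2: +0·2° lon, +2·1° lat → SW at lon -140°, lat -78°.
Subsquare s=18, n=13: +18·0.0833333° lon, +13·0.0416667° lat → SW at lon -138.5°, lat -77.4583°.
Cell spans 0.0833333° lon × 0.0416667° lat. NE corner is SW corner plus one full cell.
latitude -77.4167, longitude -138.4167.

-77.4167, -138.4167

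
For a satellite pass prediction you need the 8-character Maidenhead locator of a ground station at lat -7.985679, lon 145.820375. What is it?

QI22va83

Add 180° to longitude and 90° to latitude: 325.82038, 82.01432.
Field: lon ⌊325.82038/20⌋ = 16 → Q; lat ⌊82.01432/10⌋ = 8 → I.
Square: lon ⌊5.82038/2⌋ = 2; lat ⌊2.01432/1⌋ = 2.
Subsquare: lon ⌊1.82038/0.0833333⌋ = 21 → v; lat ⌊0.01432/0.0416667⌋ = 0 → a.
Extended square: lon ⌊0.07038/0.00833333⌋ = 8; lat ⌊0.01432/0.00416667⌋ = 3.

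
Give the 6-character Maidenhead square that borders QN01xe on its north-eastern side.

Longitude subsquare x = 23; +1 → 24, wraps to 0 = a, carry into square.
Longitude square 0; +1 → 1.
Latitude subsquare e = 4; +1 → 5 = f.

QN11af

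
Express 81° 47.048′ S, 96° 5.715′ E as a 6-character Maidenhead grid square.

NA88bf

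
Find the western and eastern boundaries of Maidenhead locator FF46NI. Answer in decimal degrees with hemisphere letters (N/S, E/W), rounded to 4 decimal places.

Field F=5, F=5: +5·20° lon, +5·10° lat → SW at lon -80°, lat -40°.
Square 4, 6: +4·2° lon, +6·1° lat → SW at lon -72°, lat -34°.
Subsquare n=13, i=8: +13·0.0833333° lon, +8·0.0416667° lat → SW at lon -70.9167°, lat -33.6667°.
Cell spans 0.0833333° lon × 0.0416667° lat.
west 70.9167° W, east 70.8333° W.

70.9167° W, 70.8333° W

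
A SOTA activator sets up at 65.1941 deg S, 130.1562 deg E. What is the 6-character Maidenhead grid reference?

Shift to the Maidenhead origin (180°W, 90°S): lon 310.1562, lat 24.8059.
Field (20°×10°, letters A–R): 310.1562/20 → 15 → P, 24.8059/10 → 2 → C; chars PC.
Square (2°×1°, digits 0–9): 10.1562/2 → 5, 4.8059/1 → 4; chars 54.
Subsquare (5′×2.5′, letters a–x): 0.1562/0.0833333 → 1 → b, 0.8059/0.0416667 → 19 → t; chars bt.

PC54bt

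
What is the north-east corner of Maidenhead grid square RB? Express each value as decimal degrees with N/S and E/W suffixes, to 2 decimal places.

70.00° S, 180.00° E

Field R=17, B=1: +17·20° lon, +1·10° lat → SW at lon 160°, lat -80°.
Cell spans 20° lon × 10° lat. NE corner is SW corner plus one full cell.
latitude 70.00° S, longitude 180.00° E.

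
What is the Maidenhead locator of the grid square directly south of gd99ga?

GD98gx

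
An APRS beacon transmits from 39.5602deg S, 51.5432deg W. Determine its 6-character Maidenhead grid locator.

Shift to the Maidenhead origin (180°W, 90°S): lon 128.4568, lat 50.4398.
Field (20°×10°, letters A–R): 128.4568/20 → 6 → G, 50.4398/10 → 5 → F; chars GF.
Square (2°×1°, digits 0–9): 8.4568/2 → 4, 0.4398/1 → 0; chars 40.
Subsquare (5′×2.5′, letters a–x): 0.4568/0.0833333 → 5 → f, 0.4398/0.0416667 → 10 → k; chars fk.

GF40fk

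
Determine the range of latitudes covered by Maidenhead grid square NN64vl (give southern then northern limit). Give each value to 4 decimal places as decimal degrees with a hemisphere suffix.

44.4583° N, 44.5000° N

Field N=13, N=13: +13·20° lon, +13·10° lat → SW at lon 80°, lat 40°.
Square 6, 4: +6·2° lon, +4·1° lat → SW at lon 92°, lat 44°.
Subsquare v=21, l=11: +21·0.0833333° lon, +11·0.0416667° lat → SW at lon 93.75°, lat 44.4583°.
Cell spans 0.0833333° lon × 0.0416667° lat.
south 44.4583° N, north 44.5000° N.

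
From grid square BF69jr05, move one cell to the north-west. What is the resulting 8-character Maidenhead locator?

BF69ir96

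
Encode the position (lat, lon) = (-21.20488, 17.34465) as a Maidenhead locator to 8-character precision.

Offset from 180°W / 90°S: lon 197.34465°, lat 68.79512°.
Field: 197.34465/20 → 9 → J, 68.79512/10 → 6 → G; chars JG.
Square: 17.34465/2 → 8, 8.79512/1 → 8; chars 88.
Subsquare: 1.34465/0.0833333 → 16 → q, 0.79512/0.0416667 → 19 → t; chars qt.
Extended square: 0.01132/0.00833333 → 1, 0.00345/0.00416667 → 0; chars 10.

JG88qt10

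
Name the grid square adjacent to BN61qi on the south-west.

BN61ph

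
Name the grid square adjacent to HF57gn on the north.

HF57go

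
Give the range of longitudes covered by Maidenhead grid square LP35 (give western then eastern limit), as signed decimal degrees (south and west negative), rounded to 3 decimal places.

Field L=11, P=15: +11·20° lon, +15·10° lat → SW at lon 40°, lat 60°.
Square 3, 5: +3·2° lon, +5·1° lat → SW at lon 46°, lat 65°.
Cell spans 2° lon × 1° lat.
west 46.000, east 48.000.

46.000, 48.000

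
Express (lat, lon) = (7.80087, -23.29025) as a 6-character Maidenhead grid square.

Add 180° to longitude and 90° to latitude: 156.7097, 97.8009.
Field: 156.7097/20 → 7 → H, 97.8009/10 → 9 → J; chars HJ.
Square: 16.7097/2 → 8, 7.8009/1 → 7; chars 87.
Subsquare: 0.7097/0.0833333 → 8 → i, 0.8009/0.0416667 → 19 → t; chars it.

HJ87it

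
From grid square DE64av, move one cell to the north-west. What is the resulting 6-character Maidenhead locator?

Longitude subsquare a = 0; −1 → -1, wraps to 23 = x, carry into square.
Longitude square 6; −1 → 5.
Latitude subsquare v = 21; +1 → 22 = w.

DE54xw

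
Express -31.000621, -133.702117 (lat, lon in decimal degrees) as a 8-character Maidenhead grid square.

CF38dx59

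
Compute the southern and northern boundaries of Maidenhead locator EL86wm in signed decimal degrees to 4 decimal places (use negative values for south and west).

26.5000, 26.5417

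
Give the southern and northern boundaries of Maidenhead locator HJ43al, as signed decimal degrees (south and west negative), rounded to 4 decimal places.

3.4583, 3.5000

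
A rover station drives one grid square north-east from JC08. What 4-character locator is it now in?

JC19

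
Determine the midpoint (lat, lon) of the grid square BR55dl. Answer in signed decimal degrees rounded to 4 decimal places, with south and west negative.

Field B=1, R=17: +1·20° lon, +17·10° lat → SW at lon -160°, lat 80°.
Square 5, 5: +5·2° lon, +5·1° lat → SW at lon -150°, lat 85°.
Subsquare d=3, l=11: +3·0.0833333° lon, +11·0.0416667° lat → SW at lon -149.75°, lat 85.4583°.
Cell spans 0.0833333° lon × 0.0416667° lat. Centre is SW corner plus half of each.
latitude 85.4792, longitude -149.7083.

85.4792, -149.7083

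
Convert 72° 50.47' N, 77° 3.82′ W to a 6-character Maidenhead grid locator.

FQ12lu

Shift to the Maidenhead origin (180°W, 90°S): lon 102.9363, lat 162.8412.
Field: 102.9363/20 → 5 → F, 162.8412/10 → 16 → Q; chars FQ.
Square: 2.9363/2 → 1, 2.8412/1 → 2; chars 12.
Subsquare: 0.9363/0.0833333 → 11 → l, 0.8412/0.0416667 → 20 → u; chars lu.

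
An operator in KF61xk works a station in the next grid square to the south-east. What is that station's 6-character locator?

KF71aj

Longitude subsquare x = 23; +1 → 24, wraps to 0 = a, carry into square.
Longitude square 6; +1 → 7.
Latitude subsquare k = 10; −1 → 9 = j.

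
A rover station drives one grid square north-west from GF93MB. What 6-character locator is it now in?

GF93lc

Longitude subsquare m = 12; −1 → 11 = l.
Latitude subsquare b = 1; +1 → 2 = c.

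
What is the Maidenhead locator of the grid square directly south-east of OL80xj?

OL90ai

Longitude subsquare x = 23; +1 → 24, wraps to 0 = a, carry into square.
Longitude square 8; +1 → 9.
Latitude subsquare j = 9; −1 → 8 = i.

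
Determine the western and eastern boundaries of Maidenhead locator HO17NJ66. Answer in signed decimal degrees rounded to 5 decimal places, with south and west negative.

Field H=7, O=14: +7·20° lon, +14·10° lat → SW at lon -40°, lat 50°.
Square 1, 7: +1·2° lon, +7·1° lat → SW at lon -38°, lat 57°.
Subsquare n=13, j=9: +13·0.0833333° lon, +9·0.0416667° lat → SW at lon -36.9167°, lat 57.375°.
Extended square 6, 6: +6·0.00833333° lon, +6·0.00416667° lat → SW at lon -36.8667°, lat 57.4°.
Cell spans 0.00833333° lon × 0.00416667° lat.
west -36.86667, east -36.85833.

-36.86667, -36.85833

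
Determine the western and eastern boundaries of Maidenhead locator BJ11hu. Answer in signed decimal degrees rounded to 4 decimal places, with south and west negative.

Field B=1, J=9: +1·20° lon, +9·10° lat → SW at lon -160°, lat 0°.
Square 1, 1: +1·2° lon, +1·1° lat → SW at lon -158°, lat 1°.
Subsquare h=7, u=20: +7·0.0833333° lon, +20·0.0416667° lat → SW at lon -157.417°, lat 1.83333°.
Cell spans 0.0833333° lon × 0.0416667° lat.
west -157.4167, east -157.3333.

-157.4167, -157.3333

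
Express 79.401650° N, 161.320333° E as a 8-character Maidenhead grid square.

RQ09pj86

Add 180° to longitude and 90° to latitude: 341.32033, 169.40165.
Field (20°×10°, letters A–R): 341.32033/20 → 17 → R, 169.40165/10 → 16 → Q; chars RQ.
Square (2°×1°, digits 0–9): 1.32033/2 → 0, 9.40165/1 → 9; chars 09.
Subsquare (5′×2.5′, letters a–x): 1.32033/0.0833333 → 15 → p, 0.40165/0.0416667 → 9 → j; chars pj.
Extended square (30″×15″, digits 0–9): 0.07033/0.00833333 → 8, 0.02665/0.00416667 → 6; chars 86.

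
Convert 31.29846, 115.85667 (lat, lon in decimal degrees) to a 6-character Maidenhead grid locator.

OM71wh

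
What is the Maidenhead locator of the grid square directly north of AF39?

Latitude square 9; +1 → 10, wraps to 0, carry into field.
Latitude field F = 5; +1 → 6 = G.
The longitude characters are unchanged.

AG30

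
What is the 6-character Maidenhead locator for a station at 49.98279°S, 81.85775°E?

Offset from 180°W / 90°S: lon 261.8578°, lat 40.0172°.
Field (20°×10°, letters A–R): lon ⌊261.8578/20⌋ = 13 → N; lat ⌊40.0172/10⌋ = 4 → E.
Square (2°×1°, digits 0–9): lon ⌊1.8578/2⌋ = 0; lat ⌊0.0172/1⌋ = 0.
Subsquare (5′×2.5′, letters a–x): lon ⌊1.8578/0.0833333⌋ = 22 → w; lat ⌊0.0172/0.0416667⌋ = 0 → a.

NE00wa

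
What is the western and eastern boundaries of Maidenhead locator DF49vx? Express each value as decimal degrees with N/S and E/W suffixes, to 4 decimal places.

110.2500° W, 110.1667° W

Field D=3, F=5: +3·20° lon, +5·10° lat → SW at lon -120°, lat -40°.
Square 4, 9: +4·2° lon, +9·1° lat → SW at lon -112°, lat -31°.
Subsquare v=21, x=23: +21·0.0833333° lon, +23·0.0416667° lat → SW at lon -110.25°, lat -30.0417°.
Cell spans 0.0833333° lon × 0.0416667° lat.
west 110.2500° W, east 110.1667° W.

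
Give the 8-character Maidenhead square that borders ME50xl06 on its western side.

Longitude extended square 0; −1 → -1, wraps to 9, carry into subsquare.
Longitude subsquare x = 23; −1 → 22 = w.
The latitude characters are unchanged.

ME50wl96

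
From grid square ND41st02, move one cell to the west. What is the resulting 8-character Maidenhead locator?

Longitude extended square 0; −1 → -1, wraps to 9, carry into subsquare.
Longitude subsquare s = 18; −1 → 17 = r.
The latitude characters are unchanged.

ND41rt92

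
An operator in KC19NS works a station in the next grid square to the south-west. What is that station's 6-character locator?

KC19mr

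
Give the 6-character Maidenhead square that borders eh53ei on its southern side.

EH53eh

Latitude subsquare i = 8; −1 → 7 = h.
The longitude characters are unchanged.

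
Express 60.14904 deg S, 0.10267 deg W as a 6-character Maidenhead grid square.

IC99wu

Add 180° to longitude and 90° to latitude: 179.8973, 29.8510.
Field: 179.8973/20 → 8 → I, 29.8510/10 → 2 → C; chars IC.
Square: 19.8973/2 → 9, 9.8510/1 → 9; chars 99.
Subsquare: 1.8973/0.0833333 → 22 → w, 0.8510/0.0416667 → 20 → u; chars wu.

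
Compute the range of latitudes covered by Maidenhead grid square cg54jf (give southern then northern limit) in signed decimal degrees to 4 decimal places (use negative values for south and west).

-25.7917, -25.7500

Field C=2, G=6: +2·20° lon, +6·10° lat → SW at lon -140°, lat -30°.
Square 5, 4: +5·2° lon, +4·1° lat → SW at lon -130°, lat -26°.
Subsquare j=9, f=5: +9·0.0833333° lon, +5·0.0416667° lat → SW at lon -129.25°, lat -25.7917°.
Cell spans 0.0833333° lon × 0.0416667° lat.
south -25.7917, north -25.7500.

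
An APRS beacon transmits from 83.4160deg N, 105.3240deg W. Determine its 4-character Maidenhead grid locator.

Shift to the Maidenhead origin (180°W, 90°S): lon 74.68, lat 173.42.
Field: 74.68/20 → 3 → D, 173.42/10 → 17 → R; chars DR.
Square: 14.68/2 → 7, 3.42/1 → 3; chars 73.

DR73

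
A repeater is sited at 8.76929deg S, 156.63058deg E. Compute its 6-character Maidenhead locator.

QI81hf

Shift to the Maidenhead origin (180°W, 90°S): lon 336.6306, lat 81.2307.
Field: 336.6306/20 → 16 → Q, 81.2307/10 → 8 → I; chars QI.
Square: 16.6306/2 → 8, 1.2307/1 → 1; chars 81.
Subsquare: 0.6306/0.0833333 → 7 → h, 0.2307/0.0416667 → 5 → f; chars hf.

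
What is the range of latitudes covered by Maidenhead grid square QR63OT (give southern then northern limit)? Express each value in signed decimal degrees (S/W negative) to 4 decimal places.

83.7917, 83.8333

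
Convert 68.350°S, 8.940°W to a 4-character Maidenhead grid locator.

IC51

Offset from 180°W / 90°S: lon 171.06°, lat 21.65°.
Field (20°×10°, letters A–R): 171.06/20 → 8 → I, 21.65/10 → 2 → C; chars IC.
Square (2°×1°, digits 0–9): 11.06/2 → 5, 1.65/1 → 1; chars 51.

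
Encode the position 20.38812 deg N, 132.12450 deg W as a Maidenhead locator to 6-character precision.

Shift to the Maidenhead origin (180°W, 90°S): lon 47.8755, lat 110.3881.
Field (20°×10°, letters A–R): lon ⌊47.8755/20⌋ = 2 → C; lat ⌊110.3881/10⌋ = 11 → L.
Square (2°×1°, digits 0–9): lon ⌊7.8755/2⌋ = 3; lat ⌊0.3881/1⌋ = 0.
Subsquare (5′×2.5′, letters a–x): lon ⌊1.8755/0.0833333⌋ = 22 → w; lat ⌊0.3881/0.0416667⌋ = 9 → j.

CL30wj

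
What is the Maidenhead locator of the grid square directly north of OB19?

Latitude square 9; +1 → 10, wraps to 0, carry into field.
Latitude field B = 1; +1 → 2 = C.
The longitude characters are unchanged.

OC10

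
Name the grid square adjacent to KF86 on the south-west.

KF75

Longitude square 8; −1 → 7.
Latitude square 6; −1 → 5.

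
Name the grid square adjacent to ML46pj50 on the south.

Latitude extended square 0; −1 → -1, wraps to 9, carry into subsquare.
Latitude subsquare j = 9; −1 → 8 = i.
The longitude characters are unchanged.

ML46pi59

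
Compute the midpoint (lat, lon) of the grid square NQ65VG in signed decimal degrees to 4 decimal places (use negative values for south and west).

75.2708, 93.7917

Field N=13, Q=16: +13·20° lon, +16·10° lat → SW at lon 80°, lat 70°.
Square 6, 5: +6·2° lon, +5·1° lat → SW at lon 92°, lat 75°.
Subsquare v=21, g=6: +21·0.0833333° lon, +6·0.0416667° lat → SW at lon 93.75°, lat 75.25°.
Cell spans 0.0833333° lon × 0.0416667° lat. Centre is SW corner plus half of each.
latitude 75.2708, longitude 93.7917.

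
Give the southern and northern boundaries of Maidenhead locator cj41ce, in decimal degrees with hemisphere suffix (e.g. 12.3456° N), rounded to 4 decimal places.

1.1667° N, 1.2083° N

Field C=2, J=9: +2·20° lon, +9·10° lat → SW at lon -140°, lat 0°.
Square 4, 1: +4·2° lon, +1·1° lat → SW at lon -132°, lat 1°.
Subsquare c=2, e=4: +2·0.0833333° lon, +4·0.0416667° lat → SW at lon -131.833°, lat 1.16667°.
Cell spans 0.0833333° lon × 0.0416667° lat.
south 1.1667° N, north 1.2083° N.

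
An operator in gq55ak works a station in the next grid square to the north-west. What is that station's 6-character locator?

GQ45xl

Longitude subsquare a = 0; −1 → -1, wraps to 23 = x, carry into square.
Longitude square 5; −1 → 4.
Latitude subsquare k = 10; +1 → 11 = l.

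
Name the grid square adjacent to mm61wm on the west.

MM61vm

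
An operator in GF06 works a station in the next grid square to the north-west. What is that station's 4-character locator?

FF97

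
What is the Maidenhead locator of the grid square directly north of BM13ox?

Latitude subsquare x = 23; +1 → 24, wraps to 0 = a, carry into square.
Latitude square 3; +1 → 4.
The longitude characters are unchanged.

BM14oa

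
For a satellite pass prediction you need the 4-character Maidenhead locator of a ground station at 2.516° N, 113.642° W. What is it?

Offset from 180°W / 90°S: lon 66.36°, lat 92.52°.
Field: lon ⌊66.36/20⌋ = 3 → D; lat ⌊92.52/10⌋ = 9 → J.
Square: lon ⌊6.36/2⌋ = 3; lat ⌊2.52/1⌋ = 2.

DJ32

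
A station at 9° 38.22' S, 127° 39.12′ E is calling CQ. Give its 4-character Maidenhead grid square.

Offset from 180°W / 90°S: lon 307.65°, lat 80.36°.
Field: lon ⌊307.65/20⌋ = 15 → P; lat ⌊80.36/10⌋ = 8 → I.
Square: lon ⌊7.65/2⌋ = 3; lat ⌊0.36/1⌋ = 0.

PI30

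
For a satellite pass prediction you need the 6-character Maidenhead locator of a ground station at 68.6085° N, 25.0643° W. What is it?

HP78lo

Add 180° to longitude and 90° to latitude: 154.9357, 158.6085.
Field (20°×10°, letters A–R): 154.9357/20 → 7 → H, 158.6085/10 → 15 → P; chars HP.
Square (2°×1°, digits 0–9): 14.9357/2 → 7, 8.6085/1 → 8; chars 78.
Subsquare (5′×2.5′, letters a–x): 0.9357/0.0833333 → 11 → l, 0.6085/0.0416667 → 14 → o; chars lo.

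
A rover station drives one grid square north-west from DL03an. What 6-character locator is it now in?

Longitude subsquare a = 0; −1 → -1, wraps to 23 = x, carry into square.
Longitude square 0; −1 → -1, wraps to 9, carry into field.
Longitude field D = 3; −1 → 2 = C.
Latitude subsquare n = 13; +1 → 14 = o.

CL93xo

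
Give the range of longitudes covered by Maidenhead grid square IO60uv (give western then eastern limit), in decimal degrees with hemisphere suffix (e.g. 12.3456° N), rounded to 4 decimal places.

Field I=8, O=14: +8·20° lon, +14·10° lat → SW at lon -20°, lat 50°.
Square 6, 0: +6·2° lon, +0·1° lat → SW at lon -8°, lat 50°.
Subsquare u=20, v=21: +20·0.0833333° lon, +21·0.0416667° lat → SW at lon -6.33333°, lat 50.875°.
Cell spans 0.0833333° lon × 0.0416667° lat.
west 6.3333° W, east 6.2500° W.

6.3333° W, 6.2500° W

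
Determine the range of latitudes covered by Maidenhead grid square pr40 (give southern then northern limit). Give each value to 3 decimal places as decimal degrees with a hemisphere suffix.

80.000° N, 81.000° N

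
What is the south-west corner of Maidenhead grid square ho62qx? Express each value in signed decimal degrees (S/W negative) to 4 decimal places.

52.9583, -26.6667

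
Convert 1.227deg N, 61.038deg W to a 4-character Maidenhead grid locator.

Offset from 180°W / 90°S: lon 118.96°, lat 91.23°.
Field: lon ⌊118.96/20⌋ = 5 → F; lat ⌊91.23/10⌋ = 9 → J.
Square: lon ⌊18.96/2⌋ = 9; lat ⌊1.23/1⌋ = 1.

FJ91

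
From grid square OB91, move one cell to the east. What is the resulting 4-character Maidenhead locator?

PB01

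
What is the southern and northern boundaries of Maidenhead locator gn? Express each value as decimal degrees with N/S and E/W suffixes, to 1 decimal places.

40.0° N, 50.0° N

Field G=6, N=13: +6·20° lon, +13·10° lat → SW at lon -60°, lat 40°.
Cell spans 20° lon × 10° lat.
south 40.0° N, north 50.0° N.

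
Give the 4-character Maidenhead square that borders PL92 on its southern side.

Latitude square 2; −1 → 1.
The longitude characters are unchanged.

PL91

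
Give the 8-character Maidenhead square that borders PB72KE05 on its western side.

PB72je95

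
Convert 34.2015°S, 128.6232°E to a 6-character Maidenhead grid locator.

Offset from 180°W / 90°S: lon 308.6232°, lat 55.7985°.
Field: lon ⌊308.6232/20⌋ = 15 → P; lat ⌊55.7985/10⌋ = 5 → F.
Square: lon ⌊8.6232/2⌋ = 4; lat ⌊5.7985/1⌋ = 5.
Subsquare: lon ⌊0.6232/0.0833333⌋ = 7 → h; lat ⌊0.7985/0.0416667⌋ = 19 → t.

PF45ht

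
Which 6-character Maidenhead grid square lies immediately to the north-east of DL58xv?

Longitude subsquare x = 23; +1 → 24, wraps to 0 = a, carry into square.
Longitude square 5; +1 → 6.
Latitude subsquare v = 21; +1 → 22 = w.

DL68aw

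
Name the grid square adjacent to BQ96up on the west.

BQ96tp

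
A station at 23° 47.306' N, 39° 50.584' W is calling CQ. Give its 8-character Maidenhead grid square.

HL03bs89

Add 180° to longitude and 90° to latitude: 140.15693, 113.78843.
Field: 140.15693/20 → 7 → H, 113.78843/10 → 11 → L; chars HL.
Square: 0.15693/2 → 0, 3.78843/1 → 3; chars 03.
Subsquare: 0.15693/0.0833333 → 1 → b, 0.78843/0.0416667 → 18 → s; chars bs.
Extended square: 0.07360/0.00833333 → 8, 0.03843/0.00416667 → 9; chars 89.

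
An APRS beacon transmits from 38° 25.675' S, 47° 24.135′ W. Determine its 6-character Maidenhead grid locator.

GF61hn

Add 180° to longitude and 90° to latitude: 132.5977, 51.5721.
Field: 132.5977/20 → 6 → G, 51.5721/10 → 5 → F; chars GF.
Square: 12.5977/2 → 6, 1.5721/1 → 1; chars 61.
Subsquare: 0.5977/0.0833333 → 7 → h, 0.5721/0.0416667 → 13 → n; chars hn.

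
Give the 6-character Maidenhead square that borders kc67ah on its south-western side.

KC57xg

Longitude subsquare a = 0; −1 → -1, wraps to 23 = x, carry into square.
Longitude square 6; −1 → 5.
Latitude subsquare h = 7; −1 → 6 = g.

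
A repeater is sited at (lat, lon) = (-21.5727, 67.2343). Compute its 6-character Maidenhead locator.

MG38ok

Add 180° to longitude and 90° to latitude: 247.2343, 68.4273.
Field: lon ⌊247.2343/20⌋ = 12 → M; lat ⌊68.4273/10⌋ = 6 → G.
Square: lon ⌊7.2343/2⌋ = 3; lat ⌊8.4273/1⌋ = 8.
Subsquare: lon ⌊1.2343/0.0833333⌋ = 14 → o; lat ⌊0.4273/0.0416667⌋ = 10 → k.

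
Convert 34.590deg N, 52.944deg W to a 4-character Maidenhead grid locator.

GM34

Shift to the Maidenhead origin (180°W, 90°S): lon 127.06, lat 124.59.
Field: 127.06/20 → 6 → G, 124.59/10 → 12 → M; chars GM.
Square: 7.06/2 → 3, 4.59/1 → 4; chars 34.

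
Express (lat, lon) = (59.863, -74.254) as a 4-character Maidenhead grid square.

FO29

Shift to the Maidenhead origin (180°W, 90°S): lon 105.75, lat 149.86.
Field (20°×10°, letters A–R): lon ⌊105.75/20⌋ = 5 → F; lat ⌊149.86/10⌋ = 14 → O.
Square (2°×1°, digits 0–9): lon ⌊5.75/2⌋ = 2; lat ⌊9.86/1⌋ = 9.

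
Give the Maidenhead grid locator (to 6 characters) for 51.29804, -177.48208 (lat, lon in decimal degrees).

Shift to the Maidenhead origin (180°W, 90°S): lon 2.5179, lat 141.2980.
Field: lon ⌊2.5179/20⌋ = 0 → A; lat ⌊141.2980/10⌋ = 14 → O.
Square: lon ⌊2.5179/2⌋ = 1; lat ⌊1.2980/1⌋ = 1.
Subsquare: lon ⌊0.5179/0.0833333⌋ = 6 → g; lat ⌊0.2980/0.0416667⌋ = 7 → h.

AO11gh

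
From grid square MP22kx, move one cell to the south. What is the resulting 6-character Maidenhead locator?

MP22kw

Latitude subsquare x = 23; −1 → 22 = w.
The longitude characters are unchanged.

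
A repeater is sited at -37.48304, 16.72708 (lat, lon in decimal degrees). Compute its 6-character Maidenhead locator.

JF82im

Add 180° to longitude and 90° to latitude: 196.7271, 52.5170.
Field (20°×10°, letters A–R): lon ⌊196.7271/20⌋ = 9 → J; lat ⌊52.5170/10⌋ = 5 → F.
Square (2°×1°, digits 0–9): lon ⌊16.7271/2⌋ = 8; lat ⌊2.5170/1⌋ = 2.
Subsquare (5′×2.5′, letters a–x): lon ⌊0.7271/0.0833333⌋ = 8 → i; lat ⌊0.5170/0.0416667⌋ = 12 → m.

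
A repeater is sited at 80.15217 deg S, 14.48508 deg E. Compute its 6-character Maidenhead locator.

Add 180° to longitude and 90° to latitude: 194.4851, 9.8478.
Field: 194.4851/20 → 9 → J, 9.8478/10 → 0 → A; chars JA.
Square: 14.4851/2 → 7, 9.8478/1 → 9; chars 79.
Subsquare: 0.4851/0.0833333 → 5 → f, 0.8478/0.0416667 → 20 → u; chars fu.

JA79fu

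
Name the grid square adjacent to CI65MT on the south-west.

CI65ls

Longitude subsquare m = 12; −1 → 11 = l.
Latitude subsquare t = 19; −1 → 18 = s.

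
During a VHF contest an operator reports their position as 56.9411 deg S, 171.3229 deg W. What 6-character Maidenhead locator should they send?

AD43ib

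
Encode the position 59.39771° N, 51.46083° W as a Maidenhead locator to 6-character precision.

Add 180° to longitude and 90° to latitude: 128.5392, 149.3977.
Field (20°×10°, letters A–R): 128.5392/20 → 6 → G, 149.3977/10 → 14 → O; chars GO.
Square (2°×1°, digits 0–9): 8.5392/2 → 4, 9.3977/1 → 9; chars 49.
Subsquare (5′×2.5′, letters a–x): 0.5392/0.0833333 → 6 → g, 0.3977/0.0416667 → 9 → j; chars gj.

GO49gj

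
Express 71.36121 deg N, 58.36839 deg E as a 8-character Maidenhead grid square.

LQ91ei46

Offset from 180°W / 90°S: lon 238.36839°, lat 161.36121°.
Field: 238.36839/20 → 11 → L, 161.36121/10 → 16 → Q; chars LQ.
Square: 18.36839/2 → 9, 1.36121/1 → 1; chars 91.
Subsquare: 0.36839/0.0833333 → 4 → e, 0.36121/0.0416667 → 8 → i; chars ei.
Extended square: 0.03506/0.00833333 → 4, 0.02788/0.00416667 → 6; chars 46.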